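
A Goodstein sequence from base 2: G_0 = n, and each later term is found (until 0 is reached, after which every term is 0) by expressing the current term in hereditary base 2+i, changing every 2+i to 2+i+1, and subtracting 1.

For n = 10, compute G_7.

1937434592

i=0: 10 = 2^(2 + 1) + 2 (b=2); 2→3: 3^(3 + 1) + 3 = 84; 84−1 = 83
i=1: 83 = 3^(3 + 1) + 2 (b=3); 3→4: 4^(4 + 1) + 2 = 1026; 1026−1 = 1025
i=2: 1025 = 4^(4 + 1) + 1 (b=4); 4→5: 5^(5 + 1) + 1 = 15626; 15626−1 = 15625
i=3: 15625 = 5^(5 + 1) (b=5); 5→6: 6^(6 + 1) = 279936; 279936−1 = 279935
i=4: 279935 = 5·6^6 + 5·6^5 + 5·6^4 + 5·6^3 + 5·6^2 + 5·6 + 5 (b=6); 6→7: 5·7^7 + 5·7^5 + 5·7^4 + 5·7^3 + 5·7^2 + 5·7 + 5 = 4215755; 4215755−1 = 4215754
i=5: 4215754 = 5·7^7 + 5·7^5 + 5·7^4 + 5·7^3 + 5·7^2 + 5·7 + 4 (b=7); 7→8: 5·8^8 + 5·8^5 + 5·8^4 + 5·8^3 + 5·8^2 + 5·8 + 4 = 84073324; 84073324−1 = 84073323
i=6: 84073323 = 5·8^8 + 5·8^5 + 5·8^4 + 5·8^3 + 5·8^2 + 5·8 + 3 (b=8); 8→9: 5·9^9 + 5·9^5 + 5·9^4 + 5·9^3 + 5·9^2 + 5·9 + 3 = 1937434593; 1937434593−1 = 1937434592
i=7: 1937434592 = 5·9^9 + 5·9^5 + 5·9^4 + 5·9^3 + 5·9^2 + 5·9 + 2 (b=9); 9→10: 5·10^10 + 5·10^5 + 5·10^4 + 5·10^3 + 5·10^2 + 5·10 + 2 = 50000555552; 50000555552−1 = 50000555551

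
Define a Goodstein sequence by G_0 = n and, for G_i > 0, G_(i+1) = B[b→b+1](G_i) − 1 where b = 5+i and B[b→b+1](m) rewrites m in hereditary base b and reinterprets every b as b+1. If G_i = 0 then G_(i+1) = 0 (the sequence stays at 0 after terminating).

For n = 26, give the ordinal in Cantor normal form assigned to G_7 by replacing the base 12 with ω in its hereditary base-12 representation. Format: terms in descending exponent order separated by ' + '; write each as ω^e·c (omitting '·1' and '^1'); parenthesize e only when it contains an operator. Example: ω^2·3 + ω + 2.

[0] 26 ≡ 5^2 + 1 (base 5). Lift 6: 37. −1: 36.
[1] 36 ≡ 6^2 (base 6). Lift 7: 49. −1: 48.
[2] 48 ≡ 6·7 + 6 (base 7). Lift 8: 54. −1: 53.
[3] 53 ≡ 6·8 + 5 (base 8). Lift 9: 59. −1: 58.
[4] 58 ≡ 6·9 + 4 (base 9). Lift 10: 64. −1: 63.
[5] 63 ≡ 6·10 + 3 (base 10). Lift 11: 69. −1: 68.
[6] 68 ≡ 6·11 + 2 (base 11). Lift 12: 74. −1: 73.
[7] 73 ≡ 6·12 + 1 (base 12). Lift 13: 79. −1: 78.

ω·6 + 1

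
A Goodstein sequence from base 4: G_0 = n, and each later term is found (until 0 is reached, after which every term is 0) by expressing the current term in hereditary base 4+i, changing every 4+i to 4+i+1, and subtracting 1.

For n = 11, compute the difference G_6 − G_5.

i=0: 11 = 2·4 + 3 (b=4); 4→5: 2·5 + 3 = 13; 13−1 = 12
i=1: 12 = 2·5 + 2 (b=5); 5→6: 2·6 + 2 = 14; 14−1 = 13
i=2: 13 = 2·6 + 1 (b=6); 6→7: 2·7 + 1 = 15; 15−1 = 14
i=3: 14 = 2·7 (b=7); 7→8: 2·8 = 16; 16−1 = 15
i=4: 15 = 8 + 7 (b=8); 8→9: 9 + 7 = 16; 16−1 = 15
i=5: 15 = 9 + 6 (b=9); 9→10: 10 + 6 = 16; 16−1 = 15

0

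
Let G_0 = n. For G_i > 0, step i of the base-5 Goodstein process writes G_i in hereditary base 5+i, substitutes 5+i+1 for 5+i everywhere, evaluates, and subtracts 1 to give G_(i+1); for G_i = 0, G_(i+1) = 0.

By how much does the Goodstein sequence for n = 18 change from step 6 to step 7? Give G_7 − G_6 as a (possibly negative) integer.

1

i=0: 18 = 3·5 + 3 (b=5); 5→6: 3·6 + 3 = 21; 21−1 = 20
i=1: 20 = 3·6 + 2 (b=6); 6→7: 3·7 + 2 = 23; 23−1 = 22
i=2: 22 = 3·7 + 1 (b=7); 7→8: 3·8 + 1 = 25; 25−1 = 24
i=3: 24 = 3·8 (b=8); 8→9: 3·9 = 27; 27−1 = 26
i=4: 26 = 2·9 + 8 (b=9); 9→10: 2·10 + 8 = 28; 28−1 = 27
i=5: 27 = 2·10 + 7 (b=10); 10→11: 2·11 + 7 = 29; 29−1 = 28
i=6: 28 = 2·11 + 6 (b=11); 11→12: 2·12 + 6 = 30; 30−1 = 29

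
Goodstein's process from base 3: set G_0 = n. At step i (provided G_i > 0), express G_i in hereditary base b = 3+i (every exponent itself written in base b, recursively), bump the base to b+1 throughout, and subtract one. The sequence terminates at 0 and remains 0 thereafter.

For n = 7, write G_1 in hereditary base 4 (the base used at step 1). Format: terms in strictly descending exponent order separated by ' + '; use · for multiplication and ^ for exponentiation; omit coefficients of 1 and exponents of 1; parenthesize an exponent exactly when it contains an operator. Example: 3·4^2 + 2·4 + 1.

7 —HB3→ 2·3 + 1 —bump→ 2·4 + 1 = 9 —(−1)→ 8
8 —HB4→ 2·4 —bump→ 2·5 = 10 —(−1)→ 9

2·4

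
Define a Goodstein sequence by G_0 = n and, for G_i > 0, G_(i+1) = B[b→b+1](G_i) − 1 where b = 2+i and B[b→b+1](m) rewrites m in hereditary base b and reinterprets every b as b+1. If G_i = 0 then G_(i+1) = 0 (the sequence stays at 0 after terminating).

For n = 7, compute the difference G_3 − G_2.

base 2: 7 = 2^2 + 2 + 1; at 3: 3^3 + 3 + 1 = 31; next = 30
base 3: 30 = 3^3 + 3; at 4: 4^4 + 4 = 260; next = 259
base 4: 259 = 4^4 + 3; at 5: 5^5 + 3 = 3128; next = 3127

2868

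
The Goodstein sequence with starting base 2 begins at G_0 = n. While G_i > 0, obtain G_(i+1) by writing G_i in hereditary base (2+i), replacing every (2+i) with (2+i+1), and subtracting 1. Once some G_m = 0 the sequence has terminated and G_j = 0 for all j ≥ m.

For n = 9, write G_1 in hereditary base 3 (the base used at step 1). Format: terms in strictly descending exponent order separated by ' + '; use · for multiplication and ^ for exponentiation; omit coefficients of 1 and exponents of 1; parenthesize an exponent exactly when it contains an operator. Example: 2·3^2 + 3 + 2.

9 —HB2→ 2^(2 + 1) + 1 —bump→ 3^(3 + 1) + 1 = 82 —(−1)→ 81
81 —HB3→ 3^(3 + 1) —bump→ 4^(4 + 1) = 1024 —(−1)→ 1023

3^(3 + 1)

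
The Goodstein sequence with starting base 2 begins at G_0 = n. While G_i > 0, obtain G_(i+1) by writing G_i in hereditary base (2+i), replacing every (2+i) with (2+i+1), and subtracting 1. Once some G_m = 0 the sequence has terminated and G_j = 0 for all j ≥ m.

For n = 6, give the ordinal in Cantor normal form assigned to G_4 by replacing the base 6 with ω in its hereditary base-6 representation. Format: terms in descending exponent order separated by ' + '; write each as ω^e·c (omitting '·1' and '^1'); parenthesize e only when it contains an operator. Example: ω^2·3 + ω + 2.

ω^5·5 + ω^4·5 + ω^3·5 + ω^2·5 + ω·5 + 5

6 —HB2→ 2^2 + 2 —bump→ 3^3 + 3 = 30 —(−1)→ 29
29 —HB3→ 3^3 + 2 —bump→ 4^4 + 2 = 258 —(−1)→ 257
257 —HB4→ 4^4 + 1 —bump→ 5^5 + 1 = 3126 —(−1)→ 3125
3125 —HB5→ 5^5 —bump→ 6^6 = 46656 —(−1)→ 46655
46655 —HB6→ 5·6^5 + 5·6^4 + 5·6^3 + 5·6^2 + 5·6 + 5 —bump→ 5·7^5 + 5·7^4 + 5·7^3 + 5·7^2 + 5·7 + 5 = 98040 —(−1)→ 98039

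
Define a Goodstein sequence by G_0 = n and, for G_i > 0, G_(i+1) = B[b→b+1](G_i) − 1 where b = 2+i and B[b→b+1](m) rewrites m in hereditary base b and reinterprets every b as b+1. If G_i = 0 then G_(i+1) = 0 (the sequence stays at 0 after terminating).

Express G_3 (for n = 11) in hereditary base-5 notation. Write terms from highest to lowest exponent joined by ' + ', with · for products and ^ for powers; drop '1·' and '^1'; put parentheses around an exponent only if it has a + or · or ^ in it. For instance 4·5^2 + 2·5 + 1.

5^(5 + 1) + 2

11 —HB2→ 2^(2 + 1) + 2 + 1 —bump→ 3^(3 + 1) + 3 + 1 = 85 —(−1)→ 84
84 —HB3→ 3^(3 + 1) + 3 —bump→ 4^(4 + 1) + 4 = 1028 —(−1)→ 1027
1027 —HB4→ 4^(4 + 1) + 3 —bump→ 5^(5 + 1) + 3 = 15628 —(−1)→ 15627
15627 —HB5→ 5^(5 + 1) + 2 —bump→ 6^(6 + 1) + 2 = 279938 —(−1)→ 279937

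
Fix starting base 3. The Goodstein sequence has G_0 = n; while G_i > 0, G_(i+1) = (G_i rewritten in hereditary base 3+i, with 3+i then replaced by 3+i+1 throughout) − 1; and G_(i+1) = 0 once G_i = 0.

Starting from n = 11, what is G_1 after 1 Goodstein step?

17

[0] 11 ≡ 3^2 + 2 (base 3). Lift 4: 18. −1: 17.
[1] 17 ≡ 4^2 + 1 (base 4). Lift 5: 26. −1: 25.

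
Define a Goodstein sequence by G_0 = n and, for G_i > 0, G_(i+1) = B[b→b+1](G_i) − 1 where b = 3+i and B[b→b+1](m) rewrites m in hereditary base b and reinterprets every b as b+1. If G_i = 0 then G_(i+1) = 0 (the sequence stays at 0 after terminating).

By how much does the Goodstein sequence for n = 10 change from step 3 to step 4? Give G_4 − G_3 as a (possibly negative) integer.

3

G_0 = 10. HB_3(10) = 3^2 + 1. Bump = 17. G_1 = 16.
G_1 = 16. HB_4(16) = 4^2. Bump = 25. G_2 = 24.
G_2 = 24. HB_5(24) = 4·5 + 4. Bump = 28. G_3 = 27.
G_3 = 27. HB_6(27) = 4·6 + 3. Bump = 31. G_4 = 30.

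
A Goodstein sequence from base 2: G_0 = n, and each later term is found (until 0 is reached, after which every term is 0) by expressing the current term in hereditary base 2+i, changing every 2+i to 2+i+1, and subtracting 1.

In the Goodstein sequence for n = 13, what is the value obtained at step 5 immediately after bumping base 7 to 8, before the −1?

134219480

i=0: 13 = 2^(2 + 1) + 2^2 + 1 (b=2); 2→3: 3^(3 + 1) + 3^3 + 1 = 109; 109−1 = 108
i=1: 108 = 3^(3 + 1) + 3^3 (b=3); 3→4: 4^(4 + 1) + 4^4 = 1280; 1280−1 = 1279
i=2: 1279 = 4^(4 + 1) + 3·4^3 + 3·4^2 + 3·4 + 3 (b=4); 4→5: 5^(5 + 1) + 3·5^3 + 3·5^2 + 3·5 + 3 = 16093; 16093−1 = 16092
i=3: 16092 = 5^(5 + 1) + 3·5^3 + 3·5^2 + 3·5 + 2 (b=5); 5→6: 6^(6 + 1) + 3·6^3 + 3·6^2 + 3·6 + 2 = 280712; 280712−1 = 280711
i=4: 280711 = 6^(6 + 1) + 3·6^3 + 3·6^2 + 3·6 + 1 (b=6); 6→7: 7^(7 + 1) + 3·7^3 + 3·7^2 + 3·7 + 1 = 5765999; 5765999−1 = 5765998
i=5: 5765998 = 7^(7 + 1) + 3·7^3 + 3·7^2 + 3·7 (b=7); 7→8: 8^(8 + 1) + 3·8^3 + 3·8^2 + 3·8 = 134219480; 134219480−1 = 134219479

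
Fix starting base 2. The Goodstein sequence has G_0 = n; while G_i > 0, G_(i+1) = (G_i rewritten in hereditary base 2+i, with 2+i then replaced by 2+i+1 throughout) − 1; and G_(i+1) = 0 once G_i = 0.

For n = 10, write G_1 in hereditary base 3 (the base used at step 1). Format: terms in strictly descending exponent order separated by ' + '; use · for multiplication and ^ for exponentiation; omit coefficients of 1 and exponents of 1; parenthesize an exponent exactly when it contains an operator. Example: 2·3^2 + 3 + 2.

3^(3 + 1) + 2

i=0: 10 = 2^(2 + 1) + 2 (b=2); 2→3: 3^(3 + 1) + 3 = 84; 84−1 = 83
i=1: 83 = 3^(3 + 1) + 2 (b=3); 3→4: 4^(4 + 1) + 2 = 1026; 1026−1 = 1025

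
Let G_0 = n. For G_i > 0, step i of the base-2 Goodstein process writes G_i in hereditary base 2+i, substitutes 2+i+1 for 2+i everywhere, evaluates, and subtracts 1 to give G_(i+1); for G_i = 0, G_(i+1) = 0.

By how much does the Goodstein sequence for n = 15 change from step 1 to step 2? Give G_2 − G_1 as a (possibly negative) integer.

G_0=15  [base 2] 2^(2 + 1) + 2^2 + 2 + 1  →[2↦3]→  3^(3 + 1) + 3^3 + 3 + 1 = 112  −1 ⇒ G_1=111
G_1=111  [base 3] 3^(3 + 1) + 3^3 + 3  →[3↦4]→  4^(4 + 1) + 4^4 + 4 = 1284  −1 ⇒ G_2=1283

1172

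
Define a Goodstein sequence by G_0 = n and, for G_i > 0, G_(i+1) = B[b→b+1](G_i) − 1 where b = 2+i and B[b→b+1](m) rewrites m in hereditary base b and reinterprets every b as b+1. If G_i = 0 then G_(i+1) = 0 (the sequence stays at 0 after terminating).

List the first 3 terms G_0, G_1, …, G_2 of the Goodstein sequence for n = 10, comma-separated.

10, 83, 1025

i=0: 10 = 2^(2 + 1) + 2 (b=2); 2→3: 3^(3 + 1) + 3 = 84; 84−1 = 83
i=1: 83 = 3^(3 + 1) + 2 (b=3); 3→4: 4^(4 + 1) + 2 = 1026; 1026−1 = 1025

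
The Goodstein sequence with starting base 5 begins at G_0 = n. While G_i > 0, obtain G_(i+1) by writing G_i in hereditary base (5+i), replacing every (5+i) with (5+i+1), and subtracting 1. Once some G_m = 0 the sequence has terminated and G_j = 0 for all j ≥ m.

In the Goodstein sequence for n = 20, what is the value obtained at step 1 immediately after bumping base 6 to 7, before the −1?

20 —HB5→ 4·5 —bump→ 4·6 = 24 —(−1)→ 23
23 —HB6→ 3·6 + 5 —bump→ 3·7 + 5 = 26 —(−1)→ 25

26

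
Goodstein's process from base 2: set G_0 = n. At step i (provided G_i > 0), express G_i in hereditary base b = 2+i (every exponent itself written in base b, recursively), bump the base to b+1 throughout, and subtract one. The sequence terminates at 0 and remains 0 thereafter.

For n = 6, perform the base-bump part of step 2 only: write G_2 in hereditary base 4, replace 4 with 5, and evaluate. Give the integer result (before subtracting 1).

6 —HB2→ 2^2 + 2 —bump→ 3^3 + 3 = 30 —(−1)→ 29
29 —HB3→ 3^3 + 2 —bump→ 4^4 + 2 = 258 —(−1)→ 257
257 —HB4→ 4^4 + 1 —bump→ 5^5 + 1 = 3126 —(−1)→ 3125

3126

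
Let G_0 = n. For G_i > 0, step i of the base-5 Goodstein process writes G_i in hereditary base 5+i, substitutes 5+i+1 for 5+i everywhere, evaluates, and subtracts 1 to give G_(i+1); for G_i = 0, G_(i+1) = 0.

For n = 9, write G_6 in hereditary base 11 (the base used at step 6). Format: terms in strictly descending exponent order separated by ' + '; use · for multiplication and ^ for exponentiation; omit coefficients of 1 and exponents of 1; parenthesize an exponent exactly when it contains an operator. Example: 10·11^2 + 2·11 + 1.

G_0=9  [base 5] 5 + 4  →[5↦6]→  6 + 4 = 10  −1 ⇒ G_1=9
G_1=9  [base 6] 6 + 3  →[6↦7]→  7 + 3 = 10  −1 ⇒ G_2=9
G_2=9  [base 7] 7 + 2  →[7↦8]→  8 + 2 = 10  −1 ⇒ G_3=9
G_3=9  [base 8] 8 + 1  →[8↦9]→  9 + 1 = 10  −1 ⇒ G_4=9
G_4=9  [base 9] 9  →[9↦10]→  10 = 10  −1 ⇒ G_5=9
G_5=9  [base 10] 9  →[10↦11]→  9 = 9  −1 ⇒ G_6=8
G_6=8  [base 11] 8  →[11↦12]→  8 = 8  −1 ⇒ G_7=7

8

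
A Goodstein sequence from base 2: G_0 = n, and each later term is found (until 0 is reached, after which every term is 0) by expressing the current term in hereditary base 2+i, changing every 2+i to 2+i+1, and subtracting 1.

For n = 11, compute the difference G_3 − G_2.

14600

11 —HB2→ 2^(2 + 1) + 2 + 1 —bump→ 3^(3 + 1) + 3 + 1 = 85 —(−1)→ 84
84 —HB3→ 3^(3 + 1) + 3 —bump→ 4^(4 + 1) + 4 = 1028 —(−1)→ 1027
1027 —HB4→ 4^(4 + 1) + 3 —bump→ 5^(5 + 1) + 3 = 15628 —(−1)→ 15627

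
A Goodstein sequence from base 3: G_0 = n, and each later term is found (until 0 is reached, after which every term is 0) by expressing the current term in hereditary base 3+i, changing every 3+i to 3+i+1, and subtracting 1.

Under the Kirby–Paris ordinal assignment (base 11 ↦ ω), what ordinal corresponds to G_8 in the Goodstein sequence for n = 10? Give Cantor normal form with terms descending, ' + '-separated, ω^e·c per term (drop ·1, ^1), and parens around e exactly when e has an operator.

G_0 = 10. HB_3(10) = 3^2 + 1. Bump = 17. G_1 = 16.
G_1 = 16. HB_4(16) = 4^2. Bump = 25. G_2 = 24.
G_2 = 24. HB_5(24) = 4·5 + 4. Bump = 28. G_3 = 27.
G_3 = 27. HB_6(27) = 4·6 + 3. Bump = 31. G_4 = 30.
G_4 = 30. HB_7(30) = 4·7 + 2. Bump = 34. G_5 = 33.
G_5 = 33. HB_8(33) = 4·8 + 1. Bump = 37. G_6 = 36.
G_6 = 36. HB_9(36) = 4·9. Bump = 40. G_7 = 39.
G_7 = 39. HB_10(39) = 3·10 + 9. Bump = 42. G_8 = 41.
G_8 = 41. HB_11(41) = 3·11 + 8. Bump = 44. G_9 = 43.

ω·3 + 8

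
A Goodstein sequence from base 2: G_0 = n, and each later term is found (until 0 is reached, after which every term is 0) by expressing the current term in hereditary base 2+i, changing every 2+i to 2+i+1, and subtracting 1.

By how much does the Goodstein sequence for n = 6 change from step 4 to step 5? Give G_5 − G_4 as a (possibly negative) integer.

6 —HB2→ 2^2 + 2 —bump→ 3^3 + 3 = 30 —(−1)→ 29
29 —HB3→ 3^3 + 2 —bump→ 4^4 + 2 = 258 —(−1)→ 257
257 —HB4→ 4^4 + 1 —bump→ 5^5 + 1 = 3126 —(−1)→ 3125
3125 —HB5→ 5^5 —bump→ 6^6 = 46656 —(−1)→ 46655
46655 —HB6→ 5·6^5 + 5·6^4 + 5·6^3 + 5·6^2 + 5·6 + 5 —bump→ 5·7^5 + 5·7^4 + 5·7^3 + 5·7^2 + 5·7 + 5 = 98040 —(−1)→ 98039

51384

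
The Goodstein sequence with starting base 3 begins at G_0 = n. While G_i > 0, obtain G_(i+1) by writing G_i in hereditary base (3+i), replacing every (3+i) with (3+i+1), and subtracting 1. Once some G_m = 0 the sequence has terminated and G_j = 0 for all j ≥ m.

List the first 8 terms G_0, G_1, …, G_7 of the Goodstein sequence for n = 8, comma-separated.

i=0: 8 = 2·3 + 2 (b=3); 3→4: 2·4 + 2 = 10; 10−1 = 9
i=1: 9 = 2·4 + 1 (b=4); 4→5: 2·5 + 1 = 11; 11−1 = 10
i=2: 10 = 2·5 (b=5); 5→6: 2·6 = 12; 12−1 = 11
i=3: 11 = 6 + 5 (b=6); 6→7: 7 + 5 = 12; 12−1 = 11
i=4: 11 = 7 + 4 (b=7); 7→8: 8 + 4 = 12; 12−1 = 11
i=5: 11 = 8 + 3 (b=8); 8→9: 9 + 3 = 12; 12−1 = 11
i=6: 11 = 9 + 2 (b=9); 9→10: 10 + 2 = 12; 12−1 = 11

8, 9, 10, 11, 11, 11, 11, 11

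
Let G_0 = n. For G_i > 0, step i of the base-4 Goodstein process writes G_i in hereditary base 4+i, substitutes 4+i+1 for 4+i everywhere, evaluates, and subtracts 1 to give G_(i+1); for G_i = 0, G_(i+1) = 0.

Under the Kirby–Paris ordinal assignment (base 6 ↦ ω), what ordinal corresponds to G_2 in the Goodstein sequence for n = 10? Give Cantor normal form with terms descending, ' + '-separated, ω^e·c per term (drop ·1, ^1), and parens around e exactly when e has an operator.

(0) 10|_4 = 2·4 + 2 ↦ 2·5 + 2|_5 = 12 ⇒ 11
(1) 11|_5 = 2·5 + 1 ↦ 2·6 + 1|_6 = 13 ⇒ 12
(2) 12|_6 = 2·6 ↦ 2·7|_7 = 14 ⇒ 13

ω·2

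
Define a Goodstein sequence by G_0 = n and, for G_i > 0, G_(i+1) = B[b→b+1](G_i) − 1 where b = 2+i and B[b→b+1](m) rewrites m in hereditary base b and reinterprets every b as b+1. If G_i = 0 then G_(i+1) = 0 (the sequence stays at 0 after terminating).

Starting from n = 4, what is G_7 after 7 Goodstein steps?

4 —HB2→ 2^2 —bump→ 3^3 = 27 —(−1)→ 26
26 —HB3→ 2·3^2 + 2·3 + 2 —bump→ 2·4^2 + 2·4 + 2 = 42 —(−1)→ 41
41 —HB4→ 2·4^2 + 2·4 + 1 —bump→ 2·5^2 + 2·5 + 1 = 61 —(−1)→ 60
60 —HB5→ 2·5^2 + 2·5 —bump→ 2·6^2 + 2·6 = 84 —(−1)→ 83
83 —HB6→ 2·6^2 + 6 + 5 —bump→ 2·7^2 + 7 + 5 = 110 —(−1)→ 109
109 —HB7→ 2·7^2 + 7 + 4 —bump→ 2·8^2 + 8 + 4 = 140 —(−1)→ 139
139 —HB8→ 2·8^2 + 8 + 3 —bump→ 2·9^2 + 9 + 3 = 174 —(−1)→ 173

173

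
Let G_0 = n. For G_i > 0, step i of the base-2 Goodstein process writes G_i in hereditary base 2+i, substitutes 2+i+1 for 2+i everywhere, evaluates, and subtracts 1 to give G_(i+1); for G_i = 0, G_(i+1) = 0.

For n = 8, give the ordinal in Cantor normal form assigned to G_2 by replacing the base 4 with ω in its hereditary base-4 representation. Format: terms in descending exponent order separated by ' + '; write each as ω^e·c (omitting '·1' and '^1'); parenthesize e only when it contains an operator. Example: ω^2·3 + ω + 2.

step 0: 8 = 2^(2 + 1); sub 3 for 2: 3^(3 + 1); = 81; G_1 = 81−1 = 80
step 1: 80 = 2·3^3 + 2·3^2 + 2·3 + 2; sub 4 for 3: 2·4^4 + 2·4^2 + 2·4 + 2; = 554; G_2 = 554−1 = 553
step 2: 553 = 2·4^4 + 2·4^2 + 2·4 + 1; sub 5 for 4: 2·5^5 + 2·5^2 + 2·5 + 1; = 6311; G_3 = 6311−1 = 6310

ω^ω·2 + ω^2·2 + ω·2 + 1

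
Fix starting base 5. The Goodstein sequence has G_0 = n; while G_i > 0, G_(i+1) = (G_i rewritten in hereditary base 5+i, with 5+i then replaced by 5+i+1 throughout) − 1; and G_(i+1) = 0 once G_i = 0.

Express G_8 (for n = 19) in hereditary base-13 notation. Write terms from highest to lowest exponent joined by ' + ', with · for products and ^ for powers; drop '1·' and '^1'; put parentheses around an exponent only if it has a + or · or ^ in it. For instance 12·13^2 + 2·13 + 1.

G_0=19  [base 5] 3·5 + 4  →[5↦6]→  3·6 + 4 = 22  −1 ⇒ G_1=21
G_1=21  [base 6] 3·6 + 3  →[6↦7]→  3·7 + 3 = 24  −1 ⇒ G_2=23
G_2=23  [base 7] 3·7 + 2  →[7↦8]→  3·8 + 2 = 26  −1 ⇒ G_3=25
G_3=25  [base 8] 3·8 + 1  →[8↦9]→  3·9 + 1 = 28  −1 ⇒ G_4=27
G_4=27  [base 9] 3·9  →[9↦10]→  3·10 = 30  −1 ⇒ G_5=29
G_5=29  [base 10] 2·10 + 9  →[10↦11]→  2·11 + 9 = 31  −1 ⇒ G_6=30
G_6=30  [base 11] 2·11 + 8  →[11↦12]→  2·12 + 8 = 32  −1 ⇒ G_7=31
G_7=31  [base 12] 2·12 + 7  →[12↦13]→  2·13 + 7 = 33  −1 ⇒ G_8=32

2·13 + 6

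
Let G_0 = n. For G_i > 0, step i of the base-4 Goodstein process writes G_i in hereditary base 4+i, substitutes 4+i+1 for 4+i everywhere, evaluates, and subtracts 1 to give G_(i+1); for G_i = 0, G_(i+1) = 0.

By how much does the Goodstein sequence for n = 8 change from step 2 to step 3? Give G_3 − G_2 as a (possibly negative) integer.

(0) 8|_4 = 2·4 ↦ 2·5|_5 = 10 ⇒ 9
(1) 9|_5 = 5 + 4 ↦ 6 + 4|_6 = 10 ⇒ 9
(2) 9|_6 = 6 + 3 ↦ 7 + 3|_7 = 10 ⇒ 9

0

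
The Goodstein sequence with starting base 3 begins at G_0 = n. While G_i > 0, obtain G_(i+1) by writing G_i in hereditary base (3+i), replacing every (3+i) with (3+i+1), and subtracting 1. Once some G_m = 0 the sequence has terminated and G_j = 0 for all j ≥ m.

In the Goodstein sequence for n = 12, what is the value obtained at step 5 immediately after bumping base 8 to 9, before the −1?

step 0: 12 = 3^2 + 3; sub 4 for 3: 4^2 + 4; = 20; G_1 = 20−1 = 19
step 1: 19 = 4^2 + 3; sub 5 for 4: 5^2 + 3; = 28; G_2 = 28−1 = 27
step 2: 27 = 5^2 + 2; sub 6 for 5: 6^2 + 2; = 38; G_3 = 38−1 = 37
step 3: 37 = 6^2 + 1; sub 7 for 6: 7^2 + 1; = 50; G_4 = 50−1 = 49
step 4: 49 = 7^2; sub 8 for 7: 8^2; = 64; G_5 = 64−1 = 63

70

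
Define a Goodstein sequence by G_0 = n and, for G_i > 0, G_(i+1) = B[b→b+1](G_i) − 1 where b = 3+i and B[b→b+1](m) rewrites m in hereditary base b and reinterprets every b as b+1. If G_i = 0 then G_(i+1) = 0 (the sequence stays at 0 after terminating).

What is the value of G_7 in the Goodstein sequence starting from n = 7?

9

G_0=7  [base 3] 2·3 + 1  →[3↦4]→  2·4 + 1 = 9  −1 ⇒ G_1=8
G_1=8  [base 4] 2·4  →[4↦5]→  2·5 = 10  −1 ⇒ G_2=9
G_2=9  [base 5] 5 + 4  →[5↦6]→  6 + 4 = 10  −1 ⇒ G_3=9
G_3=9  [base 6] 6 + 3  →[6↦7]→  7 + 3 = 10  −1 ⇒ G_4=9
G_4=9  [base 7] 7 + 2  →[7↦8]→  8 + 2 = 10  −1 ⇒ G_5=9
G_5=9  [base 8] 8 + 1  →[8↦9]→  9 + 1 = 10  −1 ⇒ G_6=9
G_6=9  [base 9] 9  →[9↦10]→  10 = 10  −1 ⇒ G_7=9
G_7=9  [base 10] 9  →[10↦11]→  9 = 9  −1 ⇒ G_8=8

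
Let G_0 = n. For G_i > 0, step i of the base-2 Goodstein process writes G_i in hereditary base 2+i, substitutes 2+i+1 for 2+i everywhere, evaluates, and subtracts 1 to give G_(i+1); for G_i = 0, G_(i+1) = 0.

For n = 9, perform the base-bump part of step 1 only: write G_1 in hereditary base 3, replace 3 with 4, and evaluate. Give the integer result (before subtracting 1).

step 0: 9 = 2^(2 + 1) + 1; sub 3 for 2: 3^(3 + 1) + 1; = 82; G_1 = 82−1 = 81
step 1: 81 = 3^(3 + 1); sub 4 for 3: 4^(4 + 1); = 1024; G_2 = 1024−1 = 1023

1024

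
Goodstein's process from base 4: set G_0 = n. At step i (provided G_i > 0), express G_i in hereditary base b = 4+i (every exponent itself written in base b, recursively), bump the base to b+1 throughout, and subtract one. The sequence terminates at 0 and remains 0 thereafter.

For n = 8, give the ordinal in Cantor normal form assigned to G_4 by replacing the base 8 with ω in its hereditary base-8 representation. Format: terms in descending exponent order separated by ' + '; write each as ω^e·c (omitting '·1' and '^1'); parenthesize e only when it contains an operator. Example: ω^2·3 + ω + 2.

step 0: 8 = 2·4; sub 5 for 4: 2·5; = 10; G_1 = 10−1 = 9
step 1: 9 = 5 + 4; sub 6 for 5: 6 + 4; = 10; G_2 = 10−1 = 9
step 2: 9 = 6 + 3; sub 7 for 6: 7 + 3; = 10; G_3 = 10−1 = 9
step 3: 9 = 7 + 2; sub 8 for 7: 8 + 2; = 10; G_4 = 10−1 = 9
step 4: 9 = 8 + 1; sub 9 for 8: 9 + 1; = 10; G_5 = 10−1 = 9

ω + 1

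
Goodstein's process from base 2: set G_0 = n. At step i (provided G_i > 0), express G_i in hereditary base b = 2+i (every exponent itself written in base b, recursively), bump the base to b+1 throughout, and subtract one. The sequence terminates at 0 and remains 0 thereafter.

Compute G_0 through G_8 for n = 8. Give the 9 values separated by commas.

8, 80, 553, 6310, 93395, 1647195, 33554571, 774841151, 20000000211

step 0: 8 = 2^(2 + 1); sub 3 for 2: 3^(3 + 1); = 81; G_1 = 81−1 = 80
step 1: 80 = 2·3^3 + 2·3^2 + 2·3 + 2; sub 4 for 3: 2·4^4 + 2·4^2 + 2·4 + 2; = 554; G_2 = 554−1 = 553
step 2: 553 = 2·4^4 + 2·4^2 + 2·4 + 1; sub 5 for 4: 2·5^5 + 2·5^2 + 2·5 + 1; = 6311; G_3 = 6311−1 = 6310
step 3: 6310 = 2·5^5 + 2·5^2 + 2·5; sub 6 for 5: 2·6^6 + 2·6^2 + 2·6; = 93396; G_4 = 93396−1 = 93395
step 4: 93395 = 2·6^6 + 2·6^2 + 6 + 5; sub 7 for 6: 2·7^7 + 2·7^2 + 7 + 5; = 1647196; G_5 = 1647196−1 = 1647195
step 5: 1647195 = 2·7^7 + 2·7^2 + 7 + 4; sub 8 for 7: 2·8^8 + 2·8^2 + 8 + 4; = 33554572; G_6 = 33554572−1 = 33554571
step 6: 33554571 = 2·8^8 + 2·8^2 + 8 + 3; sub 9 for 8: 2·9^9 + 2·9^2 + 9 + 3; = 774841152; G_7 = 774841152−1 = 774841151
step 7: 774841151 = 2·9^9 + 2·9^2 + 9 + 2; sub 10 for 9: 2·10^10 + 2·10^2 + 10 + 2; = 20000000212; G_8 = 20000000212−1 = 20000000211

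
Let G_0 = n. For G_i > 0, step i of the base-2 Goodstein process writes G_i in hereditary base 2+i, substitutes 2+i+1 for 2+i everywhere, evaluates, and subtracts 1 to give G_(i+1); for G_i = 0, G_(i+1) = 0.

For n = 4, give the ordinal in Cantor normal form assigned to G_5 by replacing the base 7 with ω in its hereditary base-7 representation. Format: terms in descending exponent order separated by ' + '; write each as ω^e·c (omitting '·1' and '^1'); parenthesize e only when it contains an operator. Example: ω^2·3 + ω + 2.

step 0: 4 = 2^2; sub 3 for 2: 3^3; = 27; G_1 = 27−1 = 26
step 1: 26 = 2·3^2 + 2·3 + 2; sub 4 for 3: 2·4^2 + 2·4 + 2; = 42; G_2 = 42−1 = 41
step 2: 41 = 2·4^2 + 2·4 + 1; sub 5 for 4: 2·5^2 + 2·5 + 1; = 61; G_3 = 61−1 = 60
step 3: 60 = 2·5^2 + 2·5; sub 6 for 5: 2·6^2 + 2·6; = 84; G_4 = 84−1 = 83
step 4: 83 = 2·6^2 + 6 + 5; sub 7 for 6: 2·7^2 + 7 + 5; = 110; G_5 = 110−1 = 109

ω^2·2 + ω + 4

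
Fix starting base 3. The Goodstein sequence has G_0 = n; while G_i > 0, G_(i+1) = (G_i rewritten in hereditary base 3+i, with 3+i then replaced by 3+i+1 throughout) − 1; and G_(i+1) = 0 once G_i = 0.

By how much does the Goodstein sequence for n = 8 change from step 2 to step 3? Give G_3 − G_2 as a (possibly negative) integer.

G_0 = 8. HB_3(8) = 2·3 + 2. Bump = 10. G_1 = 9.
G_1 = 9. HB_4(9) = 2·4 + 1. Bump = 11. G_2 = 10.
G_2 = 10. HB_5(10) = 2·5. Bump = 12. G_3 = 11.

1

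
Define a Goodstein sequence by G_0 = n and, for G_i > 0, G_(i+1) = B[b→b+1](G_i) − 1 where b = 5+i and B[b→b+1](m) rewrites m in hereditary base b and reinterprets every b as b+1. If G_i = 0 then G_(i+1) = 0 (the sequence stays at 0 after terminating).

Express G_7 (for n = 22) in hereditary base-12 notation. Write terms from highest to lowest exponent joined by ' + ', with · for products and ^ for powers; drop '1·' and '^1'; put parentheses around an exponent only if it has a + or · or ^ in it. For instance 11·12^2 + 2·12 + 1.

22 —HB5→ 4·5 + 2 —bump→ 4·6 + 2 = 26 —(−1)→ 25
25 —HB6→ 4·6 + 1 —bump→ 4·7 + 1 = 29 —(−1)→ 28
28 —HB7→ 4·7 —bump→ 4·8 = 32 —(−1)→ 31
31 —HB8→ 3·8 + 7 —bump→ 3·9 + 7 = 34 —(−1)→ 33
33 —HB9→ 3·9 + 6 —bump→ 3·10 + 6 = 36 —(−1)→ 35
35 —HB10→ 3·10 + 5 —bump→ 3·11 + 5 = 38 —(−1)→ 37
37 —HB11→ 3·11 + 4 —bump→ 3·12 + 4 = 40 —(−1)→ 39
39 —HB12→ 3·12 + 3 —bump→ 3·13 + 3 = 42 —(−1)→ 41

3·12 + 3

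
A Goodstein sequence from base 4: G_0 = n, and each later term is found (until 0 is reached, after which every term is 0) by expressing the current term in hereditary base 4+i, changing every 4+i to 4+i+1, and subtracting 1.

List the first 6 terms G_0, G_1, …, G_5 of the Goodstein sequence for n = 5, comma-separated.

base 4: 5 = 4 + 1; at 5: 5 + 1 = 6; next = 5
base 5: 5 = 5; at 6: 6 = 6; next = 5
base 6: 5 = 5; at 7: 5 = 5; next = 4
base 7: 4 = 4; at 8: 4 = 4; next = 3
base 8: 3 = 3; at 9: 3 = 3; next = 2

5, 5, 5, 4, 3, 2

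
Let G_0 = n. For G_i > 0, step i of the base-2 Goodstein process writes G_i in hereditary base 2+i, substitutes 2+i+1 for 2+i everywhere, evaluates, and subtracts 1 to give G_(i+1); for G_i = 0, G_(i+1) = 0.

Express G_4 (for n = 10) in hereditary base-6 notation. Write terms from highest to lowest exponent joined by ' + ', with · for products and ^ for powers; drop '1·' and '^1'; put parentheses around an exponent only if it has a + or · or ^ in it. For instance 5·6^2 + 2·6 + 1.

(0) 10|_2 = 2^(2 + 1) + 2 ↦ 3^(3 + 1) + 3|_3 = 84 ⇒ 83
(1) 83|_3 = 3^(3 + 1) + 2 ↦ 4^(4 + 1) + 2|_4 = 1026 ⇒ 1025
(2) 1025|_4 = 4^(4 + 1) + 1 ↦ 5^(5 + 1) + 1|_5 = 15626 ⇒ 15625
(3) 15625|_5 = 5^(5 + 1) ↦ 6^(6 + 1)|_6 = 279936 ⇒ 279935

5·6^6 + 5·6^5 + 5·6^4 + 5·6^3 + 5·6^2 + 5·6 + 5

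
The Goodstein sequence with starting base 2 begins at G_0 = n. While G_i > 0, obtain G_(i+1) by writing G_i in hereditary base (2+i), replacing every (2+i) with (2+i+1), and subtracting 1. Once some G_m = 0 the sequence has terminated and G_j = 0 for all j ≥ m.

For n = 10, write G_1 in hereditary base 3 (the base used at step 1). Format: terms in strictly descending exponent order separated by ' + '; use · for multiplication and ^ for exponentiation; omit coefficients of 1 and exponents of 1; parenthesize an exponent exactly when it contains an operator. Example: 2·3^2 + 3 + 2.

3^(3 + 1) + 2

[0] 10 ≡ 2^(2 + 1) + 2 (base 2). Lift 3: 84. −1: 83.
[1] 83 ≡ 3^(3 + 1) + 2 (base 3). Lift 4: 1026. −1: 1025.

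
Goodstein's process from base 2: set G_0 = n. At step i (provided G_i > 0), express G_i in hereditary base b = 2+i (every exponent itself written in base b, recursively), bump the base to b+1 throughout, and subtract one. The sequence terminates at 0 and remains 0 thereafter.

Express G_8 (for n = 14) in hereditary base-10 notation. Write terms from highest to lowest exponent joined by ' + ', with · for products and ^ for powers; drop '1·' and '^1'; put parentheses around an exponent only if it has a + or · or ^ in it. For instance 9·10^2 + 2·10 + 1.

(0) 14|_2 = 2^(2 + 1) + 2^2 + 2 ↦ 3^(3 + 1) + 3^3 + 3|_3 = 111 ⇒ 110
(1) 110|_3 = 3^(3 + 1) + 3^3 + 2 ↦ 4^(4 + 1) + 4^4 + 2|_4 = 1282 ⇒ 1281
(2) 1281|_4 = 4^(4 + 1) + 4^4 + 1 ↦ 5^(5 + 1) + 5^5 + 1|_5 = 18751 ⇒ 18750
(3) 18750|_5 = 5^(5 + 1) + 5^5 ↦ 6^(6 + 1) + 6^6|_6 = 326592 ⇒ 326591
(4) 326591|_6 = 6^(6 + 1) + 5·6^5 + 5·6^4 + 5·6^3 + 5·6^2 + 5·6 + 5 ↦ 7^(7 + 1) + 5·7^5 + 5·7^4 + 5·7^3 + 5·7^2 + 5·7 + 5|_7 = 5862841 ⇒ 5862840
(5) 5862840|_7 = 7^(7 + 1) + 5·7^5 + 5·7^4 + 5·7^3 + 5·7^2 + 5·7 + 4 ↦ 8^(8 + 1) + 5·8^5 + 5·8^4 + 5·8^3 + 5·8^2 + 5·8 + 4|_8 = 134404972 ⇒ 134404971
(6) 134404971|_8 = 8^(8 + 1) + 5·8^5 + 5·8^4 + 5·8^3 + 5·8^2 + 5·8 + 3 ↦ 9^(9 + 1) + 5·9^5 + 5·9^4 + 5·9^3 + 5·9^2 + 5·9 + 3|_9 = 3487116549 ⇒ 3487116548
(7) 3487116548|_9 = 9^(9 + 1) + 5·9^5 + 5·9^4 + 5·9^3 + 5·9^2 + 5·9 + 2 ↦ 10^(10 + 1) + 5·10^5 + 5·10^4 + 5·10^3 + 5·10^2 + 5·10 + 2|_10 = 100000555552 ⇒ 100000555551

10^(10 + 1) + 5·10^5 + 5·10^4 + 5·10^3 + 5·10^2 + 5·10 + 1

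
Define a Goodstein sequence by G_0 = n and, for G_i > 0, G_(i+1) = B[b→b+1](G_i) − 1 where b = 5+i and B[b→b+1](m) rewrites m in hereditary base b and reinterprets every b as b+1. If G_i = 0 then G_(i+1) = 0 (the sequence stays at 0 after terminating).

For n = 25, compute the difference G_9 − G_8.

3

25 —HB5→ 5^2 —bump→ 6^2 = 36 —(−1)→ 35
35 —HB6→ 5·6 + 5 —bump→ 5·7 + 5 = 40 —(−1)→ 39
39 —HB7→ 5·7 + 4 —bump→ 5·8 + 4 = 44 —(−1)→ 43
43 —HB8→ 5·8 + 3 —bump→ 5·9 + 3 = 48 —(−1)→ 47
47 —HB9→ 5·9 + 2 —bump→ 5·10 + 2 = 52 —(−1)→ 51
51 —HB10→ 5·10 + 1 —bump→ 5·11 + 1 = 56 —(−1)→ 55
55 —HB11→ 5·11 —bump→ 5·12 = 60 —(−1)→ 59
59 —HB12→ 4·12 + 11 —bump→ 4·13 + 11 = 63 —(−1)→ 62
62 —HB13→ 4·13 + 10 —bump→ 4·14 + 10 = 66 —(−1)→ 65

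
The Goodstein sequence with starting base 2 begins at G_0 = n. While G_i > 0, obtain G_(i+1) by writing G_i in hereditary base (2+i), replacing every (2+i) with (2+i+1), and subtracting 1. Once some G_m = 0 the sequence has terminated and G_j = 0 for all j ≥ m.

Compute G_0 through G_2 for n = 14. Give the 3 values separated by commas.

14, 110, 1281

step 0: 14 = 2^(2 + 1) + 2^2 + 2; sub 3 for 2: 3^(3 + 1) + 3^3 + 3; = 111; G_1 = 111−1 = 110
step 1: 110 = 3^(3 + 1) + 3^3 + 2; sub 4 for 3: 4^(4 + 1) + 4^4 + 2; = 1282; G_2 = 1282−1 = 1281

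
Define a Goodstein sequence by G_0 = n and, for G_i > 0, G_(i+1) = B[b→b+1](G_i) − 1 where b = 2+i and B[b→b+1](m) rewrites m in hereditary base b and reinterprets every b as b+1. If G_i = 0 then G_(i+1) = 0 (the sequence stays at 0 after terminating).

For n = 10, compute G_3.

15625

10 —HB2→ 2^(2 + 1) + 2 —bump→ 3^(3 + 1) + 3 = 84 —(−1)→ 83
83 —HB3→ 3^(3 + 1) + 2 —bump→ 4^(4 + 1) + 2 = 1026 —(−1)→ 1025
1025 —HB4→ 4^(4 + 1) + 1 —bump→ 5^(5 + 1) + 1 = 15626 —(−1)→ 15625
15625 —HB5→ 5^(5 + 1) —bump→ 6^(6 + 1) = 279936 —(−1)→ 279935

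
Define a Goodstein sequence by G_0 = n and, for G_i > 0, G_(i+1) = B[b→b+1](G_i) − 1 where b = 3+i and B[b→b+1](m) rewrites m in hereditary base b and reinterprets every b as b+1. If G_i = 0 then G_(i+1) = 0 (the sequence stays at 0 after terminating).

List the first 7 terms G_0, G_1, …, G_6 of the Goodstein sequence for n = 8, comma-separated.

i=0: 8 = 2·3 + 2 (b=3); 3→4: 2·4 + 2 = 10; 10−1 = 9
i=1: 9 = 2·4 + 1 (b=4); 4→5: 2·5 + 1 = 11; 11−1 = 10
i=2: 10 = 2·5 (b=5); 5→6: 2·6 = 12; 12−1 = 11
i=3: 11 = 6 + 5 (b=6); 6→7: 7 + 5 = 12; 12−1 = 11
i=4: 11 = 7 + 4 (b=7); 7→8: 8 + 4 = 12; 12−1 = 11
i=5: 11 = 8 + 3 (b=8); 8→9: 9 + 3 = 12; 12−1 = 11

8, 9, 10, 11, 11, 11, 11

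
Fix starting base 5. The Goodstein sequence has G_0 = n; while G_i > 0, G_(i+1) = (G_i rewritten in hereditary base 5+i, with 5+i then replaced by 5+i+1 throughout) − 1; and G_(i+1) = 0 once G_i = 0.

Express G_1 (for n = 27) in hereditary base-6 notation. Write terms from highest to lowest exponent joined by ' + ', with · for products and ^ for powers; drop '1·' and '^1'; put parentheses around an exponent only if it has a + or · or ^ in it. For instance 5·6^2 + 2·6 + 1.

(0) 27|_5 = 5^2 + 2 ↦ 6^2 + 2|_6 = 38 ⇒ 37
(1) 37|_6 = 6^2 + 1 ↦ 7^2 + 1|_7 = 50 ⇒ 49

6^2 + 1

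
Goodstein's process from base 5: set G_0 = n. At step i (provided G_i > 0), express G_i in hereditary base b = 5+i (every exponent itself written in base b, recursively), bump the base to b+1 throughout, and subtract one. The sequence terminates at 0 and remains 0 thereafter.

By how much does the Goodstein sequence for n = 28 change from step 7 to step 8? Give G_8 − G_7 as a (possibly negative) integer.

base 5: 28 = 5^2 + 3; at 6: 6^2 + 3 = 39; next = 38
base 6: 38 = 6^2 + 2; at 7: 7^2 + 2 = 51; next = 50
base 7: 50 = 7^2 + 1; at 8: 8^2 + 1 = 65; next = 64
base 8: 64 = 8^2; at 9: 9^2 = 81; next = 80
base 9: 80 = 8·9 + 8; at 10: 8·10 + 8 = 88; next = 87
base 10: 87 = 8·10 + 7; at 11: 8·11 + 7 = 95; next = 94
base 11: 94 = 8·11 + 6; at 12: 8·12 + 6 = 102; next = 101
base 12: 101 = 8·12 + 5; at 13: 8·13 + 5 = 109; next = 108

7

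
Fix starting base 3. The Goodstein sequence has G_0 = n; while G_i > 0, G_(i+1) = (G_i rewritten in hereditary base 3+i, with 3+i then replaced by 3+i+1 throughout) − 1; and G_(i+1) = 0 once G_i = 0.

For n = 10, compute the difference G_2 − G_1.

10 —HB3→ 3^2 + 1 —bump→ 4^2 + 1 = 17 —(−1)→ 16
16 —HB4→ 4^2 —bump→ 5^2 = 25 —(−1)→ 24

8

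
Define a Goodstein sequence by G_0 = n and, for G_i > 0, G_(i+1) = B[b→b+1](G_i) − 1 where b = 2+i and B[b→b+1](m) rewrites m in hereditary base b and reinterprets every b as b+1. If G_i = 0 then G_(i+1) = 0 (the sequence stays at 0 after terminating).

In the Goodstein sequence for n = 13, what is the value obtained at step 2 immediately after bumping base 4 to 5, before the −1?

16093

i=0: 13 = 2^(2 + 1) + 2^2 + 1 (b=2); 2→3: 3^(3 + 1) + 3^3 + 1 = 109; 109−1 = 108
i=1: 108 = 3^(3 + 1) + 3^3 (b=3); 3→4: 4^(4 + 1) + 4^4 = 1280; 1280−1 = 1279
i=2: 1279 = 4^(4 + 1) + 3·4^3 + 3·4^2 + 3·4 + 3 (b=4); 4→5: 5^(5 + 1) + 3·5^3 + 3·5^2 + 3·5 + 3 = 16093; 16093−1 = 16092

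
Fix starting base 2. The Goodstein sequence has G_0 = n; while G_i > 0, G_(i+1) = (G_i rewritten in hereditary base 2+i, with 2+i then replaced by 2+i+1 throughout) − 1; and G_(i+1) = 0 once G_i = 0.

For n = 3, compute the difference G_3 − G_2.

i=0: 3 = 2 + 1 (b=2); 2→3: 3 + 1 = 4; 4−1 = 3
i=1: 3 = 3 (b=3); 3→4: 4 = 4; 4−1 = 3
i=2: 3 = 3 (b=4); 4→5: 3 = 3; 3−1 = 2

-1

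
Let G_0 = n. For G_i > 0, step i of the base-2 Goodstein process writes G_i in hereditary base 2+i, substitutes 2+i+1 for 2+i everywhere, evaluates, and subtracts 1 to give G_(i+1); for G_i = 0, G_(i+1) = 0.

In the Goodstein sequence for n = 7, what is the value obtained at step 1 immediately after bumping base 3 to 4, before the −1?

260

G_0 = 7. HB_2(7) = 2^2 + 2 + 1. Bump = 31. G_1 = 30.
G_1 = 30. HB_3(30) = 3^3 + 3. Bump = 260. G_2 = 259.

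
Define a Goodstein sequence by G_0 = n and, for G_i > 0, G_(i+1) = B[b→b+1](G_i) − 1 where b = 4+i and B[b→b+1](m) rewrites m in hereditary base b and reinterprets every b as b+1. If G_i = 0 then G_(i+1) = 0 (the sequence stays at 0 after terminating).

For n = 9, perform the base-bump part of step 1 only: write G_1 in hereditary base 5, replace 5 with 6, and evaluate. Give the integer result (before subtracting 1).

12

[0] 9 ≡ 2·4 + 1 (base 4). Lift 5: 11. −1: 10.
[1] 10 ≡ 2·5 (base 5). Lift 6: 12. −1: 11.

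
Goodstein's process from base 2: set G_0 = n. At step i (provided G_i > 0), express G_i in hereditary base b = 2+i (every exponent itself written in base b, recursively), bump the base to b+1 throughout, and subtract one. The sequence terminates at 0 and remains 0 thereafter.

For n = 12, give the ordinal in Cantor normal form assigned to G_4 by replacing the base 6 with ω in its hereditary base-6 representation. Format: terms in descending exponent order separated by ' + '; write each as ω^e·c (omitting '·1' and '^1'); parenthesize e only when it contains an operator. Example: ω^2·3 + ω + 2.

ω^(ω + 1) + ω^2·2 + ω + 5

[0] 12 ≡ 2^(2 + 1) + 2^2 (base 2). Lift 3: 108. −1: 107.
[1] 107 ≡ 3^(3 + 1) + 2·3^2 + 2·3 + 2 (base 3). Lift 4: 1066. −1: 1065.
[2] 1065 ≡ 4^(4 + 1) + 2·4^2 + 2·4 + 1 (base 4). Lift 5: 15686. −1: 15685.
[3] 15685 ≡ 5^(5 + 1) + 2·5^2 + 2·5 (base 5). Lift 6: 280020. −1: 280019.
[4] 280019 ≡ 6^(6 + 1) + 2·6^2 + 6 + 5 (base 6). Lift 7: 5764911. −1: 5764910.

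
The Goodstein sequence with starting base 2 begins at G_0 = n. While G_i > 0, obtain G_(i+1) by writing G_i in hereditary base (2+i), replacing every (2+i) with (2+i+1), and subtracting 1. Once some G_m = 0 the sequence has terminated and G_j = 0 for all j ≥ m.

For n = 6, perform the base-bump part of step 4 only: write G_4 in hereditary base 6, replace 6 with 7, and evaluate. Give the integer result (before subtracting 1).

step 0: 6 = 2^2 + 2; sub 3 for 2: 3^3 + 3; = 30; G_1 = 30−1 = 29
step 1: 29 = 3^3 + 2; sub 4 for 3: 4^4 + 2; = 258; G_2 = 258−1 = 257
step 2: 257 = 4^4 + 1; sub 5 for 4: 5^5 + 1; = 3126; G_3 = 3126−1 = 3125
step 3: 3125 = 5^5; sub 6 for 5: 6^6; = 46656; G_4 = 46656−1 = 46655

98040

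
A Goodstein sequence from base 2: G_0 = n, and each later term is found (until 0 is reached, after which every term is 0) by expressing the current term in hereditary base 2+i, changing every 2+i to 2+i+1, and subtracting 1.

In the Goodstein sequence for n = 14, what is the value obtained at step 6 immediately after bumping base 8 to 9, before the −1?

(0) 14|_2 = 2^(2 + 1) + 2^2 + 2 ↦ 3^(3 + 1) + 3^3 + 3|_3 = 111 ⇒ 110
(1) 110|_3 = 3^(3 + 1) + 3^3 + 2 ↦ 4^(4 + 1) + 4^4 + 2|_4 = 1282 ⇒ 1281
(2) 1281|_4 = 4^(4 + 1) + 4^4 + 1 ↦ 5^(5 + 1) + 5^5 + 1|_5 = 18751 ⇒ 18750
(3) 18750|_5 = 5^(5 + 1) + 5^5 ↦ 6^(6 + 1) + 6^6|_6 = 326592 ⇒ 326591
(4) 326591|_6 = 6^(6 + 1) + 5·6^5 + 5·6^4 + 5·6^3 + 5·6^2 + 5·6 + 5 ↦ 7^(7 + 1) + 5·7^5 + 5·7^4 + 5·7^3 + 5·7^2 + 5·7 + 5|_7 = 5862841 ⇒ 5862840
(5) 5862840|_7 = 7^(7 + 1) + 5·7^5 + 5·7^4 + 5·7^3 + 5·7^2 + 5·7 + 4 ↦ 8^(8 + 1) + 5·8^5 + 5·8^4 + 5·8^3 + 5·8^2 + 5·8 + 4|_8 = 134404972 ⇒ 134404971
(6) 134404971|_8 = 8^(8 + 1) + 5·8^5 + 5·8^4 + 5·8^3 + 5·8^2 + 5·8 + 3 ↦ 9^(9 + 1) + 5·9^5 + 5·9^4 + 5·9^3 + 5·9^2 + 5·9 + 3|_9 = 3487116549 ⇒ 3487116548

3487116549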